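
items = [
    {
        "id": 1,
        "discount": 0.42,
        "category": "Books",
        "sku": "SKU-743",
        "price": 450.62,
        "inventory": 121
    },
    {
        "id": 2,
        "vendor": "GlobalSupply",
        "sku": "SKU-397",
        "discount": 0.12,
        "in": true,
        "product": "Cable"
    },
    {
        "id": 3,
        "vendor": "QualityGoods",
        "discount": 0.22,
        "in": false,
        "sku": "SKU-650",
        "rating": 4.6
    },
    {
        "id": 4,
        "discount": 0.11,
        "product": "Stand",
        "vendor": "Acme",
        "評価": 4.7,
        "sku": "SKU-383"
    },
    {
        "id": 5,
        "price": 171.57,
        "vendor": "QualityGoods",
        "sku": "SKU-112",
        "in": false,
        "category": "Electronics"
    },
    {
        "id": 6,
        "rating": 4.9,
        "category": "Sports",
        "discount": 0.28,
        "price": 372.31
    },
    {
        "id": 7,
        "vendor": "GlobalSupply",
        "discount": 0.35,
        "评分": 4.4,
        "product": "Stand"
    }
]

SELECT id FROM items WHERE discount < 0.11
[]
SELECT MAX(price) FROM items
450.62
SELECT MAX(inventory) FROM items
121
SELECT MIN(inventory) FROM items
121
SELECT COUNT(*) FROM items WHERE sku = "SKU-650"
1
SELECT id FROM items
[1, 2, 3, 4, 5, 6, 7]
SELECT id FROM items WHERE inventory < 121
[]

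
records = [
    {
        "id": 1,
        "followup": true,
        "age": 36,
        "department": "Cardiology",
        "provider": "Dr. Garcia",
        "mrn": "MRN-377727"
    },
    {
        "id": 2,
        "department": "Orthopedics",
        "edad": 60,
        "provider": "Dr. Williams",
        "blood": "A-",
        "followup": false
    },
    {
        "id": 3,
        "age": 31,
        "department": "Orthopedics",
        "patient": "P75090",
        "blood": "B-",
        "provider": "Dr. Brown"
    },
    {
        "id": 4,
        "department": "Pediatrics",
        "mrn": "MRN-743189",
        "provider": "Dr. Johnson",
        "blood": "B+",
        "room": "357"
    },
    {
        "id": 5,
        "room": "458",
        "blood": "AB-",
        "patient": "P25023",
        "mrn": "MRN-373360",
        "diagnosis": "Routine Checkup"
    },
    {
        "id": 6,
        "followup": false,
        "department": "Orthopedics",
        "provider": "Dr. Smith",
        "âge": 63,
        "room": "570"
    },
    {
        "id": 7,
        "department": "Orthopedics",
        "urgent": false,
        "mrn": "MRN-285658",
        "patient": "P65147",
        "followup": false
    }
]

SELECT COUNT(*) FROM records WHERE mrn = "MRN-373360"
1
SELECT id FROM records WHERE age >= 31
[1, 3]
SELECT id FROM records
[1, 2, 3, 4, 5, 6, 7]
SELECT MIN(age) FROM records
31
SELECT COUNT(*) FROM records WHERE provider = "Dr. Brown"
1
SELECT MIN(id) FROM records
1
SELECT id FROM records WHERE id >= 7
[7]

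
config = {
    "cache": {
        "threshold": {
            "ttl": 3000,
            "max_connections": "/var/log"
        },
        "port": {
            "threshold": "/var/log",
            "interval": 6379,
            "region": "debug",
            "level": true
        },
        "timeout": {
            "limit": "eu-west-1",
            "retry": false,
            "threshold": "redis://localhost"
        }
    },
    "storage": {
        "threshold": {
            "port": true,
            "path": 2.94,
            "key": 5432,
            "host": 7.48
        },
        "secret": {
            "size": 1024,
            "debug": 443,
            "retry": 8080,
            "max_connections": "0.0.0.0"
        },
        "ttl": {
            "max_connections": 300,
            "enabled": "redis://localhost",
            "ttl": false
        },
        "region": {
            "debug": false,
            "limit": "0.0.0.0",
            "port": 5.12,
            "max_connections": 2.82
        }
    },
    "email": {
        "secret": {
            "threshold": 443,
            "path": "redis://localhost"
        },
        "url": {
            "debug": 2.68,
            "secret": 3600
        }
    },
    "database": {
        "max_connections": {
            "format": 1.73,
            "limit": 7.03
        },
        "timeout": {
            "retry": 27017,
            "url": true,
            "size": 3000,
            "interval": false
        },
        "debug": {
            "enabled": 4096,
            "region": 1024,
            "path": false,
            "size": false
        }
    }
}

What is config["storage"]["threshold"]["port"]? True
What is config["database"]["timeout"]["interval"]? False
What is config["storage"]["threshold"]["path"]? 2.94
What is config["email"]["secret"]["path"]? "redis://localhost"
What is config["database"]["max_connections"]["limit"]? 7.03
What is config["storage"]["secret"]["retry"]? 8080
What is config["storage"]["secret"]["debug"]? 443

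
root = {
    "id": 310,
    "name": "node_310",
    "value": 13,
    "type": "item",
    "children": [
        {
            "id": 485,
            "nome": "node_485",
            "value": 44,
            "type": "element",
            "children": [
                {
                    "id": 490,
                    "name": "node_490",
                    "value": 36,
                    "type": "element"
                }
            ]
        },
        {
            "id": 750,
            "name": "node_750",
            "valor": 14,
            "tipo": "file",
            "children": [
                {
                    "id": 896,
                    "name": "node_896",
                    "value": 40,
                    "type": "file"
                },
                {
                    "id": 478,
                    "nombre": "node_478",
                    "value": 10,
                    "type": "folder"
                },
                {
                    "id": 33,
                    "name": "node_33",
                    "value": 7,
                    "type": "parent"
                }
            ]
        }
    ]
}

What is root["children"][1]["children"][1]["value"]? 10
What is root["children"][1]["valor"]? 14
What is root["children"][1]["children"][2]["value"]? 7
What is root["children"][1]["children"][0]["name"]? "node_896"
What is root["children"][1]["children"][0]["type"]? "file"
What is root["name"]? "node_310"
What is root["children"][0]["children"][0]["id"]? 490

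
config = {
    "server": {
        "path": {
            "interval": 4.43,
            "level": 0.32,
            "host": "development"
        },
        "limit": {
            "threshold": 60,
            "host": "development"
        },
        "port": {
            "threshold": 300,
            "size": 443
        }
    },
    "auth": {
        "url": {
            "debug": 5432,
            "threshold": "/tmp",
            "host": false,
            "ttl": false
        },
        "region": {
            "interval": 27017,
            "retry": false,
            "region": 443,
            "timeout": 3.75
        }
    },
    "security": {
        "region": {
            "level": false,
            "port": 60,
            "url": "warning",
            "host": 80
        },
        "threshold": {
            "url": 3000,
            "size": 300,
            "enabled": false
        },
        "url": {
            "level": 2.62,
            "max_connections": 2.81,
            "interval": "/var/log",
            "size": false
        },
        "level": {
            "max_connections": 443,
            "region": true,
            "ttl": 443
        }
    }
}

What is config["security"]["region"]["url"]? "warning"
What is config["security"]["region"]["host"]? 80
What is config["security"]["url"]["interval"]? "/var/log"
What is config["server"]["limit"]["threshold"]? 60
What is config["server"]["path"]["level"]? 0.32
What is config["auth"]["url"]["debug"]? 5432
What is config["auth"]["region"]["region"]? 443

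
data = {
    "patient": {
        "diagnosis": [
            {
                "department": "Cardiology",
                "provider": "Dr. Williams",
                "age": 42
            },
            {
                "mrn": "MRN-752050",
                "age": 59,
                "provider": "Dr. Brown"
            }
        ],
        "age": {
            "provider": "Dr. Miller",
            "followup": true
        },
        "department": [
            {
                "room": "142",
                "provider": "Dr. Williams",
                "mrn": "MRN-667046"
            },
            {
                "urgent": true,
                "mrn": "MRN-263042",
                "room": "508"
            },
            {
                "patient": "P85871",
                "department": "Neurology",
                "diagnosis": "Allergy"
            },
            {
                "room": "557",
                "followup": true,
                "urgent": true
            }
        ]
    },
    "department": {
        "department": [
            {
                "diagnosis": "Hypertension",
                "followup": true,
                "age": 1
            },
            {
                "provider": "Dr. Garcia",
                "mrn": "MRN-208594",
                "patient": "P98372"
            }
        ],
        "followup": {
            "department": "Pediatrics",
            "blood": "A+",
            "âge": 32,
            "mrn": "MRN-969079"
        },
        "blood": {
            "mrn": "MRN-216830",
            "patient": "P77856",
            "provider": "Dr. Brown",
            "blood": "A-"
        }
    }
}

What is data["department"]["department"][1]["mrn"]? "MRN-208594"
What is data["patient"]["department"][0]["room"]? "142"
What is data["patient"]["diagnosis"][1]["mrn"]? "MRN-752050"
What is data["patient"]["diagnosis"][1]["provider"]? "Dr. Brown"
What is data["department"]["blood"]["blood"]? "A-"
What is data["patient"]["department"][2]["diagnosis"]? "Allergy"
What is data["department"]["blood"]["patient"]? "P77856"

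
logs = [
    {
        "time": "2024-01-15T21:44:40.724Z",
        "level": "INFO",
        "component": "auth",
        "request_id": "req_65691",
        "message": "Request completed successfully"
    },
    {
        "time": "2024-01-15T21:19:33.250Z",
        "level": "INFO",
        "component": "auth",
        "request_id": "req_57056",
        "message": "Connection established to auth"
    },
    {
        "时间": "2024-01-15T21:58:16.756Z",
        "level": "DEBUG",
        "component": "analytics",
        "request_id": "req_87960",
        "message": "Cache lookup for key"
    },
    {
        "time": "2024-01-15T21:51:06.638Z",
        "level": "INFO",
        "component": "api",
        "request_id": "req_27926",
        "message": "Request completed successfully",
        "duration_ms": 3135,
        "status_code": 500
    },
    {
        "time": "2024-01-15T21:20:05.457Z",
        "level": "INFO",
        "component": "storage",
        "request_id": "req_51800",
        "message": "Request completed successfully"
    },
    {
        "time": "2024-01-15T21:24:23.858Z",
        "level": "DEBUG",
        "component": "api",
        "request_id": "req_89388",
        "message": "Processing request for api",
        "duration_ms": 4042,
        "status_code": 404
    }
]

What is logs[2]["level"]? "DEBUG"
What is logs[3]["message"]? "Request completed successfully"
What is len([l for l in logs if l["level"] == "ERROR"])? 0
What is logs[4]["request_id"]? "req_51800"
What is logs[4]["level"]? "INFO"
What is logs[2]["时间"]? "2024-01-15T21:58:16.756Z"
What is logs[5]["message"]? "Processing request for api"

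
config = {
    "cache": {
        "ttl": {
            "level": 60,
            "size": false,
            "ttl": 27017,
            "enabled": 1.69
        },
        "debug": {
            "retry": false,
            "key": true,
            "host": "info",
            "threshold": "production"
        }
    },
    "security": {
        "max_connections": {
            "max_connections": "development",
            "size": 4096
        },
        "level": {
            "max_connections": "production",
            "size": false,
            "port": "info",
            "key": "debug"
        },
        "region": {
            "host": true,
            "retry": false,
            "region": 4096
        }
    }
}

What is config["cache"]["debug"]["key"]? True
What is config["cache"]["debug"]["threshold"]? "production"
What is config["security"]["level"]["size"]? False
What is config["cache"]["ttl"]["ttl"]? 27017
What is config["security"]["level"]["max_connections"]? "production"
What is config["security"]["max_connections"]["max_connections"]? "development"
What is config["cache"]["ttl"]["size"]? False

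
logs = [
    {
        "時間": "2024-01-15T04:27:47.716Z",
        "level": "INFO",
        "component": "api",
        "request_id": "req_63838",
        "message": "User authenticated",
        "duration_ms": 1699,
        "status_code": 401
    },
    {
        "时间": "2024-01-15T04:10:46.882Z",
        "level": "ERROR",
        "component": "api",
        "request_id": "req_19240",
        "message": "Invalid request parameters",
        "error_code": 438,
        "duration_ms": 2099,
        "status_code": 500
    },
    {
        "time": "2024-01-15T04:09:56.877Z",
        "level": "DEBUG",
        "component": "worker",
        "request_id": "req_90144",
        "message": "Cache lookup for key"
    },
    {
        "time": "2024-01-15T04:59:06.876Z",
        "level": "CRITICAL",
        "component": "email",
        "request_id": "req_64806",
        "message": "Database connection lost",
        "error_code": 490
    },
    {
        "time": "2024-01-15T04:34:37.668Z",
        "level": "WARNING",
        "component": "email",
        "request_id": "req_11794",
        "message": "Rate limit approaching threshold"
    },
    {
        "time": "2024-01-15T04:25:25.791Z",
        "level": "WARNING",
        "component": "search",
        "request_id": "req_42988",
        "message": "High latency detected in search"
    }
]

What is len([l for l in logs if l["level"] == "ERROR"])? 1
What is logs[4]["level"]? "WARNING"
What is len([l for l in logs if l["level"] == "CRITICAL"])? 1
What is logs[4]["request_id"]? "req_11794"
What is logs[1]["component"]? "api"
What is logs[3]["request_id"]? "req_64806"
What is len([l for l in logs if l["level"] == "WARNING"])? 2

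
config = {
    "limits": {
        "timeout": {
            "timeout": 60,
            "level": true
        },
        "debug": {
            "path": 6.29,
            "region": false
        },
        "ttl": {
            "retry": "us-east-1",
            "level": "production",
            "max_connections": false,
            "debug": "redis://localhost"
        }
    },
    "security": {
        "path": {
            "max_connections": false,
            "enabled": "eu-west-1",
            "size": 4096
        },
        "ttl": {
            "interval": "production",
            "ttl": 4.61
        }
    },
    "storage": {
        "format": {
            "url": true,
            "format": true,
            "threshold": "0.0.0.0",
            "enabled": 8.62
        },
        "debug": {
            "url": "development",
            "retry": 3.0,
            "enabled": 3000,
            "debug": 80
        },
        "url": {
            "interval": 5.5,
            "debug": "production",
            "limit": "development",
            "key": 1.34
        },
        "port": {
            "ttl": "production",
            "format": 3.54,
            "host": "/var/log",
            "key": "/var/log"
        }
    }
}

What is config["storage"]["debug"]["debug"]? 80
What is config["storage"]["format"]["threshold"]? "0.0.0.0"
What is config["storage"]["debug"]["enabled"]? 3000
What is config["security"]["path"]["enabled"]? "eu-west-1"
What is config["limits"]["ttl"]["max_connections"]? False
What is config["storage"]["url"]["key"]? 1.34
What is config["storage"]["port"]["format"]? 3.54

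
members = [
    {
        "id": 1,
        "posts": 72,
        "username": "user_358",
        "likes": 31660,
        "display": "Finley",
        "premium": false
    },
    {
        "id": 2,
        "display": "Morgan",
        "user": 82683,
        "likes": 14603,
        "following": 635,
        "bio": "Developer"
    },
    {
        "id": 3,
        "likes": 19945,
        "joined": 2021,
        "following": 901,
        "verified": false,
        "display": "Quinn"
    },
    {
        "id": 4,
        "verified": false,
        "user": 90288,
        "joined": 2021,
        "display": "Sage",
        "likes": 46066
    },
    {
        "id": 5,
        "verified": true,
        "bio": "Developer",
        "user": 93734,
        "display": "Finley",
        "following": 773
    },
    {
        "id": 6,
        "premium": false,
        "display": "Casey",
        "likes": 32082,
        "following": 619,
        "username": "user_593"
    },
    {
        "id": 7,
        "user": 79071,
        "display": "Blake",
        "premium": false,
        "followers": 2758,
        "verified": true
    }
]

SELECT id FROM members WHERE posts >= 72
[1]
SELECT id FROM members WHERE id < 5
[1, 2, 3, 4]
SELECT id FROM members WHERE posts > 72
[]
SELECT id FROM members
[1, 2, 3, 4, 5, 6, 7]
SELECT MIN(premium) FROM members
False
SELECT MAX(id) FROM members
7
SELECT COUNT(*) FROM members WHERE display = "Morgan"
1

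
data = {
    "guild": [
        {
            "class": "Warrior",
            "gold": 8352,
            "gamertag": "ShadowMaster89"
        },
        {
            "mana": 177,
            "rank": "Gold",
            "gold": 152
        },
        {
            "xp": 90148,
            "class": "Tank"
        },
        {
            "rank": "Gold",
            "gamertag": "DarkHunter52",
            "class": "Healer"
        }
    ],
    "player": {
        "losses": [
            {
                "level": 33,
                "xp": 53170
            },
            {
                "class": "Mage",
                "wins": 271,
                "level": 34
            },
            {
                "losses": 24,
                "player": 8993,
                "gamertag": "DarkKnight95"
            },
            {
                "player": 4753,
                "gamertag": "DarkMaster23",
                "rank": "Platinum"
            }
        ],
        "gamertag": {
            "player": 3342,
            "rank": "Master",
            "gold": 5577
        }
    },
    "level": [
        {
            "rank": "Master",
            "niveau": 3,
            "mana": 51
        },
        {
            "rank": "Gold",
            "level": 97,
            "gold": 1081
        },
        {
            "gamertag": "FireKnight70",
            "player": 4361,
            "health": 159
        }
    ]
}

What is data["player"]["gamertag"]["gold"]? 5577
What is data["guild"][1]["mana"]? 177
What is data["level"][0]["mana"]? 51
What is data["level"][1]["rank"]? "Gold"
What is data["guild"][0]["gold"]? 8352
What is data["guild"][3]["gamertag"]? "DarkHunter52"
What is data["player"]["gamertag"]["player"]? 3342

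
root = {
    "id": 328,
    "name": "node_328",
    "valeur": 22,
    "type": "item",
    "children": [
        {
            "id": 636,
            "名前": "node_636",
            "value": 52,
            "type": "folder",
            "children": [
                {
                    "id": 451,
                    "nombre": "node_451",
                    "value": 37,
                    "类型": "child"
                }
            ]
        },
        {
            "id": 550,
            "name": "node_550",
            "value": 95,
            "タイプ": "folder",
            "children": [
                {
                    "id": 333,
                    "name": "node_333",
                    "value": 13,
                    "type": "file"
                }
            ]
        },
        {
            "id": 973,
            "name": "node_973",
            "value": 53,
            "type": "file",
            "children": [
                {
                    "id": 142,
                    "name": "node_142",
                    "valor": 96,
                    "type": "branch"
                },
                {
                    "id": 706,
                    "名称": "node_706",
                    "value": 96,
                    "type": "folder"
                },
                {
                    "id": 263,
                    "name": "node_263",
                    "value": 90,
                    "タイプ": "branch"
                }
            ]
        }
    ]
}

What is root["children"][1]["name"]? "node_550"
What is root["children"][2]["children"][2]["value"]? 90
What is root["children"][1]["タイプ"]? "folder"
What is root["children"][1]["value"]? 95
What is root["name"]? "node_328"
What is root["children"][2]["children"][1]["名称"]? "node_706"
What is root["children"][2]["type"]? "file"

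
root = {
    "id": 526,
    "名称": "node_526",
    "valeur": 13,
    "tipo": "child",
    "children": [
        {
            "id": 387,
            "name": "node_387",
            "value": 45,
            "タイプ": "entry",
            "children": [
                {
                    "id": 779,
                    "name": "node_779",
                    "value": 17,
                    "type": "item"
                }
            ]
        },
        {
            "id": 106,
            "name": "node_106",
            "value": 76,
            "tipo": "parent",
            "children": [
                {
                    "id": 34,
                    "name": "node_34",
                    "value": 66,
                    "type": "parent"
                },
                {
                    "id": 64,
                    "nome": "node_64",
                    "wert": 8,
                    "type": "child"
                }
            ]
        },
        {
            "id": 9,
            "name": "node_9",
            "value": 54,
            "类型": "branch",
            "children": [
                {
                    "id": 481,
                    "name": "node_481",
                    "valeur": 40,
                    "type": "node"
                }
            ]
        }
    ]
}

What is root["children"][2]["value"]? 54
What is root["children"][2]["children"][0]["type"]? "node"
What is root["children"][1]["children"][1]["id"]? 64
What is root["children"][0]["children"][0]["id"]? 779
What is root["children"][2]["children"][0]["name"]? "node_481"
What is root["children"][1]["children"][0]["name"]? "node_34"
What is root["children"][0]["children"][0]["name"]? "node_779"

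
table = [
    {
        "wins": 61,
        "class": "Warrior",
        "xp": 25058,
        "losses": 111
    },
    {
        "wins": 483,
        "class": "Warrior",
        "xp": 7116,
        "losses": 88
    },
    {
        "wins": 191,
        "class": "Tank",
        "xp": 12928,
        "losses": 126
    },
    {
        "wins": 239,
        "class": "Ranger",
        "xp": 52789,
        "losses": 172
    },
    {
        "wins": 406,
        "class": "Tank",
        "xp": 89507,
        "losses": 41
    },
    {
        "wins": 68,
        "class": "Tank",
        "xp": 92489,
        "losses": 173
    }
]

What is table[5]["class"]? "Tank"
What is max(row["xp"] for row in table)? 92489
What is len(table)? 6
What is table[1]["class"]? "Warrior"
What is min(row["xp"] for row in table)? 7116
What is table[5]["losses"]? 173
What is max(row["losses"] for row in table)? 173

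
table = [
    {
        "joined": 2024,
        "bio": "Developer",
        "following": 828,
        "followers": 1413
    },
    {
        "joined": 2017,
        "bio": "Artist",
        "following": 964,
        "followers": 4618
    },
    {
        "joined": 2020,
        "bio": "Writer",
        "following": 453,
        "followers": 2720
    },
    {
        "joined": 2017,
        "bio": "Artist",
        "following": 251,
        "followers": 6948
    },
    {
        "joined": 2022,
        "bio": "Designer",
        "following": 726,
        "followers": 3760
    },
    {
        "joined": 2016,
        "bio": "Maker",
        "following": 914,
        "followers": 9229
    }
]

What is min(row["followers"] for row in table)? 1413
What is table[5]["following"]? 914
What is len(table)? 6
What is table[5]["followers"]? 9229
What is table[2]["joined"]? 2020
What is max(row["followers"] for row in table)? 9229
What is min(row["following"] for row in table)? 251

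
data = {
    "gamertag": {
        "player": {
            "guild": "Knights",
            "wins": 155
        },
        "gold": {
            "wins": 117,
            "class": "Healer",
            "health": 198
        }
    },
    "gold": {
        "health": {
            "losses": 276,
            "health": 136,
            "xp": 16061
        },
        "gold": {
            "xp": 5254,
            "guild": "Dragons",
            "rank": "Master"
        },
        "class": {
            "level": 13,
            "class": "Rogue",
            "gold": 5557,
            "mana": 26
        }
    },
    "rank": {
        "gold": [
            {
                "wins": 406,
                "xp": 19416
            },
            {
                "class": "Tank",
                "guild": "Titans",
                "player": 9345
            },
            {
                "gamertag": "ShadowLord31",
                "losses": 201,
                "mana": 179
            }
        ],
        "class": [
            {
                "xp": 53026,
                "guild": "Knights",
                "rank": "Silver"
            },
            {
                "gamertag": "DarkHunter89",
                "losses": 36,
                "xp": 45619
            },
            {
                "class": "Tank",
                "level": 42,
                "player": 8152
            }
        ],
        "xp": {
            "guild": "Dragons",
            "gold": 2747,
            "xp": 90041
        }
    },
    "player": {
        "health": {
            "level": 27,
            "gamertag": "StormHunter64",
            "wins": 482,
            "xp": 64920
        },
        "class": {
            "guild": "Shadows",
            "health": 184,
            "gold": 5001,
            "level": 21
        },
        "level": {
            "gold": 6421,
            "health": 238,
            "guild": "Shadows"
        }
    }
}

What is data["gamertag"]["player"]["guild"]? "Knights"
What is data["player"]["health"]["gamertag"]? "StormHunter64"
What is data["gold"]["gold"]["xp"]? 5254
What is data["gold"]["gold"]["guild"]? "Dragons"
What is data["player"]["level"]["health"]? 238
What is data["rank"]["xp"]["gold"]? 2747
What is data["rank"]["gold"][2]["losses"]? 201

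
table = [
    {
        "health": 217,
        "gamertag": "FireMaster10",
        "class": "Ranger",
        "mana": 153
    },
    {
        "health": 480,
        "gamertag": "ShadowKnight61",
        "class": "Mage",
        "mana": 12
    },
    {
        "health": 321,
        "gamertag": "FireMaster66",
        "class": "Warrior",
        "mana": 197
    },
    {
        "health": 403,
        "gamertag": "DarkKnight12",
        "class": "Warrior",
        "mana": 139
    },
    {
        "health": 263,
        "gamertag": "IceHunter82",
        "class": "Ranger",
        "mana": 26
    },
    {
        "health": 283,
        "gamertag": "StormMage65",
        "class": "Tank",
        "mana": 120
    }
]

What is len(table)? 6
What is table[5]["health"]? 283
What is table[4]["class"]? "Ranger"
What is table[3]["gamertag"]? "DarkKnight12"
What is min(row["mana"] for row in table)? 12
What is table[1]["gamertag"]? "ShadowKnight61"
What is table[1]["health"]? 480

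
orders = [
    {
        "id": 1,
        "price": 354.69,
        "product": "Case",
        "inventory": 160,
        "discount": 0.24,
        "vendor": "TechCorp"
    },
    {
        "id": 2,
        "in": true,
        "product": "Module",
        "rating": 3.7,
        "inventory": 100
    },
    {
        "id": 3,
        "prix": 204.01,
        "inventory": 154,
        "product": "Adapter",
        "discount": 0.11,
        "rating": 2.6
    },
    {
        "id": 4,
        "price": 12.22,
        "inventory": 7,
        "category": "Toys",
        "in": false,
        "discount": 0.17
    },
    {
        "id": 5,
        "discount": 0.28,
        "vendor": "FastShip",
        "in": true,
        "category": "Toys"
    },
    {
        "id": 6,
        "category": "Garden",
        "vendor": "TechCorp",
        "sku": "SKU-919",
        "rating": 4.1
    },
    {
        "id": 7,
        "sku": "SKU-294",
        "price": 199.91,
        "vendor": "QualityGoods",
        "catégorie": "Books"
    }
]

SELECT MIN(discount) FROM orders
0.11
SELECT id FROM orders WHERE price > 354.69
[]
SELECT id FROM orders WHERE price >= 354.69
[1]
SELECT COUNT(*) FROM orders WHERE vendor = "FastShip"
1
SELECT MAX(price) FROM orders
354.69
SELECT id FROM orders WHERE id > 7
[]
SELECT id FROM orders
[1, 2, 3, 4, 5, 6, 7]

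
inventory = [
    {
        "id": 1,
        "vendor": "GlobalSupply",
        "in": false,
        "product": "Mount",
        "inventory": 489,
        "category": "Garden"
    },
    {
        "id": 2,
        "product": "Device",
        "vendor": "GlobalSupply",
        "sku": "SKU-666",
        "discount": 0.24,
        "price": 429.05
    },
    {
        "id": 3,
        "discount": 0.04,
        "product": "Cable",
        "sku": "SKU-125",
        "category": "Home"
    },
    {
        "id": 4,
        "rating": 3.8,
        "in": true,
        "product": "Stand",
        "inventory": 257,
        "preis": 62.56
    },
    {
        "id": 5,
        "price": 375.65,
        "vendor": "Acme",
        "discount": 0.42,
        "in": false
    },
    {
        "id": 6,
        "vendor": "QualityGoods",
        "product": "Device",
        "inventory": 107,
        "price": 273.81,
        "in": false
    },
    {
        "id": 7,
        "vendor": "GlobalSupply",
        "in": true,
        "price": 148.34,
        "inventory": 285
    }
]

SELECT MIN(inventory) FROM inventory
107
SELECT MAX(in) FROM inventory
True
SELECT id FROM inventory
[1, 2, 3, 4, 5, 6, 7]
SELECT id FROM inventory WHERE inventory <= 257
[4, 6]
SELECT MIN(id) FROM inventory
1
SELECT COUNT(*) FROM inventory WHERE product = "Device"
2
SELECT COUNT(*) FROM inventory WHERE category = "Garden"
1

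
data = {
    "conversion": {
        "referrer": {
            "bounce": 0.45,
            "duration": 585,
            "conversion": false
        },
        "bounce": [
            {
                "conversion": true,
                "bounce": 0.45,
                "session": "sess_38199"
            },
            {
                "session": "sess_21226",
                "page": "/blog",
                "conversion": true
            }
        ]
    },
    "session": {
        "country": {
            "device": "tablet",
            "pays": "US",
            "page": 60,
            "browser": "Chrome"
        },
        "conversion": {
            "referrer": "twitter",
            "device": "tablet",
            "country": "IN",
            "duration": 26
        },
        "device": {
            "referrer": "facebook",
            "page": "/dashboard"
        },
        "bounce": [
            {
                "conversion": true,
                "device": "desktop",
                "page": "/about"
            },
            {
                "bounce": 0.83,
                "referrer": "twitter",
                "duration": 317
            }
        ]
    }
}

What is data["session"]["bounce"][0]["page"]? "/about"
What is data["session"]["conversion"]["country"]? "IN"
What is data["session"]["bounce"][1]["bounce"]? 0.83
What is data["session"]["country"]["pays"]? "US"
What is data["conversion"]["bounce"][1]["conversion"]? True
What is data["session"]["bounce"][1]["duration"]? 317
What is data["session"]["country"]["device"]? "tablet"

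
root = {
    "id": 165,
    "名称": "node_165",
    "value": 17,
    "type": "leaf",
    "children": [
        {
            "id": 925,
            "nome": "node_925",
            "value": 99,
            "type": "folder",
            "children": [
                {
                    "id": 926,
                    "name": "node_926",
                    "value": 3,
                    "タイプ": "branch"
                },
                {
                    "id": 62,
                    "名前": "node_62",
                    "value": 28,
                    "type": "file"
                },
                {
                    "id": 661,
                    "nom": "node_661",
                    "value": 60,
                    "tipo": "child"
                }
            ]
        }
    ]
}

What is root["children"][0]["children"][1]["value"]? 28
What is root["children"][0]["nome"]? "node_925"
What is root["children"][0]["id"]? 925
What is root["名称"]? "node_165"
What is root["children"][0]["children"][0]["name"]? "node_926"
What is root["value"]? 17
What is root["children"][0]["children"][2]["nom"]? "node_661"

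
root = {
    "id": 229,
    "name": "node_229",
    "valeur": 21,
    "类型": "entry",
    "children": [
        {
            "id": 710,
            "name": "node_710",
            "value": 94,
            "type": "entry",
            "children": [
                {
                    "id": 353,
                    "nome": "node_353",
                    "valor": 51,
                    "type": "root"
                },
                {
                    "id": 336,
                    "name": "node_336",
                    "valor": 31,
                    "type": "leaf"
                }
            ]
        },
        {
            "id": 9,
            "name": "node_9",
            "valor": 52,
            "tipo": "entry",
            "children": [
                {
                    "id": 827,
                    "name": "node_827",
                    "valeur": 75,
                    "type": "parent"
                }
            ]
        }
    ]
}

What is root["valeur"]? 21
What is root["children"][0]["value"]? 94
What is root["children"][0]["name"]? "node_710"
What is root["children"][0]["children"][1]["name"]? "node_336"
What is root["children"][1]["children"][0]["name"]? "node_827"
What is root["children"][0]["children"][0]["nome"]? "node_353"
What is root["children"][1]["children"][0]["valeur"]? 75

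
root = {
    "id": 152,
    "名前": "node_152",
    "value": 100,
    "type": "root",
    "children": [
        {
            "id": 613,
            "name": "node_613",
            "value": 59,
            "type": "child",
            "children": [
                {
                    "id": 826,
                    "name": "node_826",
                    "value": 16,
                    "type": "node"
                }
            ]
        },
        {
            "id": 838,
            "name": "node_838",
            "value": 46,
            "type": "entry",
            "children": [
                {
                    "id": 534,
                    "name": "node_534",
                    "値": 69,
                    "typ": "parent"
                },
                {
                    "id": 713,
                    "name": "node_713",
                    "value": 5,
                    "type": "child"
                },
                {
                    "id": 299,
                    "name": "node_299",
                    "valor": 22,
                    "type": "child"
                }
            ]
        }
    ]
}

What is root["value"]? 100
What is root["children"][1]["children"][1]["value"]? 5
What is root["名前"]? "node_152"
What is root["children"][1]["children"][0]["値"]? 69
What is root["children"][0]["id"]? 613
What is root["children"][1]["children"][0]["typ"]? "parent"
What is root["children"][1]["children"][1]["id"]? 713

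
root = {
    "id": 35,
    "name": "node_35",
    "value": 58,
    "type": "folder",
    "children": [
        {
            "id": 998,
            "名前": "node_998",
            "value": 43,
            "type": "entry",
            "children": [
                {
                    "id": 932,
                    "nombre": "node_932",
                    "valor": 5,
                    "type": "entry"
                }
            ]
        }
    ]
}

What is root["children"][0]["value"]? 43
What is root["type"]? "folder"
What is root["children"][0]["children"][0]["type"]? "entry"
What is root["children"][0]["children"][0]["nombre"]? "node_932"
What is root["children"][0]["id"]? 998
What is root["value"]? 58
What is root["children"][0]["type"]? "entry"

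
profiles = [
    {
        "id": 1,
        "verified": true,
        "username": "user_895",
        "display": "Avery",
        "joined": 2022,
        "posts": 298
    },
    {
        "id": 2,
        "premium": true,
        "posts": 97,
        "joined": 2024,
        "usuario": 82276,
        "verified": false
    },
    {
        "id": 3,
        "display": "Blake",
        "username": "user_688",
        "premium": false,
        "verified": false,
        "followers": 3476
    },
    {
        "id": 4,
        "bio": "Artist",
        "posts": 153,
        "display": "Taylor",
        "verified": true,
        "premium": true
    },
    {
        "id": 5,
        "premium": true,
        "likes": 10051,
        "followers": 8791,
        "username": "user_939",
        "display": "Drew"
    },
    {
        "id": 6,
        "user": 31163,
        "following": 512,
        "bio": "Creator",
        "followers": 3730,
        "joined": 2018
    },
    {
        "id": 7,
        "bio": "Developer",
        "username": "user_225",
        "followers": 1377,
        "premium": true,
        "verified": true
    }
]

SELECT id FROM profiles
[1, 2, 3, 4, 5, 6, 7]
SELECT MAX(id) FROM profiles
7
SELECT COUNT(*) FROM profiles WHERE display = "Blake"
1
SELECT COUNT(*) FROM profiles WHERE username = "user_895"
1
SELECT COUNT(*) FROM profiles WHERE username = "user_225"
1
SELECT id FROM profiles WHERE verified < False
[]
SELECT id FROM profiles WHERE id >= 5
[5, 6, 7]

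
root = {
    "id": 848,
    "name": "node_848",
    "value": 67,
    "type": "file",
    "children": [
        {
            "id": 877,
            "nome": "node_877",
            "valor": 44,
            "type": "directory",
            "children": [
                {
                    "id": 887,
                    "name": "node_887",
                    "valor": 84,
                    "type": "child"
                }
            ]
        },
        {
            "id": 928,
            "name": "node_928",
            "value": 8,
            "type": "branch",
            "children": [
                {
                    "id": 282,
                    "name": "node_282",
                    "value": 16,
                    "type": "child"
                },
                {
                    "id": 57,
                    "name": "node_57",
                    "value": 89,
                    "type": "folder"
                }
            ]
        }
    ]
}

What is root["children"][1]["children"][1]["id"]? 57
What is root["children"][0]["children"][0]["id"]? 887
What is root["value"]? 67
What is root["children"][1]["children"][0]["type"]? "child"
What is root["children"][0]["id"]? 877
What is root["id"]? 848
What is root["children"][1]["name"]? "node_928"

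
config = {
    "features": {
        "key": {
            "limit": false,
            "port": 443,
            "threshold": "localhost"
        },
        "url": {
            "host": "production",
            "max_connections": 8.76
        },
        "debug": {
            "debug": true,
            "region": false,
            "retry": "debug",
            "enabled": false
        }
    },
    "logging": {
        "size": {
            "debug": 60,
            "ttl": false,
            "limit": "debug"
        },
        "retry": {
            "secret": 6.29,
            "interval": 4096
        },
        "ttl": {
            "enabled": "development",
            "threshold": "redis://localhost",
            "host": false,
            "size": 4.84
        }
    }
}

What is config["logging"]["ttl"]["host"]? False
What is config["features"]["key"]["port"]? 443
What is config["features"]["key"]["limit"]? False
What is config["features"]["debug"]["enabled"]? False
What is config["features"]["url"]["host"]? "production"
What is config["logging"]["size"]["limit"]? "debug"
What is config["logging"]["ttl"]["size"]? 4.84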